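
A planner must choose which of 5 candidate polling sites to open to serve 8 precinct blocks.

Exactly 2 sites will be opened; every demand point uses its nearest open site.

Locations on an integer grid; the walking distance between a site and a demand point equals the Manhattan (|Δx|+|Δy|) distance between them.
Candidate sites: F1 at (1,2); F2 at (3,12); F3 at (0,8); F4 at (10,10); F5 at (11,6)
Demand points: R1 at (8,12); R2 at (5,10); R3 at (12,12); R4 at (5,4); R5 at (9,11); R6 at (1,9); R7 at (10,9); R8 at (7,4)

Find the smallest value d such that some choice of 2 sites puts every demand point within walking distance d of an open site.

8

Open {F1, F4}.
  Farthest demand point is R8 at walking distance 8 (to F1); all others are ≤ 8.
With {F2, F5} the worst case is 8.
With {F3, F4} the worst case is 9.
No size-2 selection achieves below 8.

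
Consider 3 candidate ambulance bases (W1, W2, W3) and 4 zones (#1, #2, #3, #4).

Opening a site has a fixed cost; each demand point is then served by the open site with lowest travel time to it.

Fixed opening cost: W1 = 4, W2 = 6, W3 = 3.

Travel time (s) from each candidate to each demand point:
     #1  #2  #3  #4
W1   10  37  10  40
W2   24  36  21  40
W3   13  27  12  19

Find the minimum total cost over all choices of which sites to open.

73

Open {W1, W3}: assign each demand point to its cheapest open site.
  #1→W1 10, #2→W3 27, #3→W1 10, #4→W3 19
  travel time 66, fixed 7 → total 73.
Compare {W3}: travel time 71 + fixed 3 = 74.
Compare {W1, W2, W3}: travel time 66 + fixed 13 = 79.
Compare {W2, W3}: travel time 71 + fixed 9 = 80.
All other subsets cost ≥ 74. Minimum total cost: 73.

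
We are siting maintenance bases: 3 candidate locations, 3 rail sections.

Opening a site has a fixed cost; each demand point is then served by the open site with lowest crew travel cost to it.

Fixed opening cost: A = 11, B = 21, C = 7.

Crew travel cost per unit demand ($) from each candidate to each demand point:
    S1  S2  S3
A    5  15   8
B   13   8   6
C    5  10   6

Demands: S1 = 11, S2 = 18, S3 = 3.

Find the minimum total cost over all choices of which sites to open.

245

Open {B, C}: assign each demand point to its cheapest open site.
  S1→C 11×5=55, S2→B 18×8=144, S3→B 3×6=18
  crew travel cost 217, fixed 28 → total 245.
Compare {A, B}: crew travel cost 217 + fixed 32 = 249.
Compare {A, B, C}: crew travel cost 217 + fixed 39 = 256.
Compare {C}: crew travel cost 253 + fixed 7 = 260.
All other subsets cost ≥ 249. Minimum total cost: 245.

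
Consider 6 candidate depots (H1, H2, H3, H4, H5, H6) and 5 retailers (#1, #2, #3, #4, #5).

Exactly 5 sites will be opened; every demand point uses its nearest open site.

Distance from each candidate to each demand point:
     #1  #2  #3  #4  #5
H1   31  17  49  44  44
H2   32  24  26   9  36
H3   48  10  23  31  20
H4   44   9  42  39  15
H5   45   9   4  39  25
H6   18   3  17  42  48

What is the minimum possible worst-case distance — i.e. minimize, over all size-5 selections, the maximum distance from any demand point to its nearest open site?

18

Open {H1, H2, H3, H4, H6}.
  Farthest demand point is #1 at distance 18 (to H6); all others are ≤ 18.
With {H1, H2, H4, H5, H6} the worst case is 18.
With {H2, H3, H4, H5, H6} the worst case is 18.
No size-5 selection achieves below 18.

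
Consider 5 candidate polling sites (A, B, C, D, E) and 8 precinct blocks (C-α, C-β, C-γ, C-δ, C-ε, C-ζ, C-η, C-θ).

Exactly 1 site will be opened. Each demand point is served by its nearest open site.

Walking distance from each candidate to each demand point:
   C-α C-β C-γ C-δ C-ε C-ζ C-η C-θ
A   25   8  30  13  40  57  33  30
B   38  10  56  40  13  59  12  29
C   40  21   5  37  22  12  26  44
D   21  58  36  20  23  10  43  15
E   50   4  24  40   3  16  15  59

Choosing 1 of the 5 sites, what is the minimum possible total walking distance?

207

Open {C}.
  C-α→C 40, C-β→C 21, C-γ→C 5, C-δ→C 37, C-ε→C 22, C-ζ→C 12, C-η→C 26, C-θ→C 44  ⇒ total 207.
Compare {E}: total 211.
Compare {D}: total 226.
No size-1 selection does better; minimum is 207.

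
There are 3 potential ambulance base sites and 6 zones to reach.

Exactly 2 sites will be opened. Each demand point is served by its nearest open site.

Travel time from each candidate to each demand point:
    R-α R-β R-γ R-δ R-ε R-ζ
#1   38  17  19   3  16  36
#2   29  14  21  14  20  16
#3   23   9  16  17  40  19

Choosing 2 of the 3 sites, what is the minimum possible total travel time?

86

Open {#1, #3}.
  R-α→#3 23, R-β→#3 9, R-γ→#3 16, R-δ→#1 3, R-ε→#1 16, R-ζ→#3 19  ⇒ total 86.
Compare {#1, #2}: total 97.
Compare {#2, #3}: total 98.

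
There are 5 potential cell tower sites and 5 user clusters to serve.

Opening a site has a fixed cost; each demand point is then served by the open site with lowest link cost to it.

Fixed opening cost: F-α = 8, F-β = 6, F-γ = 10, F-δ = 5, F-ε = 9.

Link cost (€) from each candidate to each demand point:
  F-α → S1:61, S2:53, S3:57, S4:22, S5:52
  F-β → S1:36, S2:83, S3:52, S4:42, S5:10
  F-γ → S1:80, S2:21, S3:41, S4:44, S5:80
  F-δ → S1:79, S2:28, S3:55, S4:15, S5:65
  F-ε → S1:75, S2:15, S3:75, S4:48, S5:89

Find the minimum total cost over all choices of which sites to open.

Open {F-β, F-γ, F-δ}: assign each demand point to its cheapest open site.
  S1→F-β 36, S2→F-γ 21, S3→F-γ 41, S4→F-δ 15, S5→F-β 10
  link cost 123, fixed 21 → total 144.
Compare {F-β, F-γ, F-δ, F-ε}: link cost 117 + fixed 30 = 147.
Compare {F-β, F-δ, F-ε}: link cost 128 + fixed 20 = 148.
Compare {F-β, F-δ}: link cost 141 + fixed 11 = 152.
All other subsets cost ≥ 147. Minimum total cost: 144.

144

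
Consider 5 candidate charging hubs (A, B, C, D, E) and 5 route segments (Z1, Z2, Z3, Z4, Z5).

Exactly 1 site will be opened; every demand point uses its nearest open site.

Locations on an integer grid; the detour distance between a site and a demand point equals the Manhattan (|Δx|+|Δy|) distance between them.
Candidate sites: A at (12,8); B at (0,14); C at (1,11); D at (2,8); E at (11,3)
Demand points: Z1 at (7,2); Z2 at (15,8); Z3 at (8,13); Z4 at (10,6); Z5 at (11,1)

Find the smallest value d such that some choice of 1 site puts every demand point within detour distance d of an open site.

Open {A}.
  Farthest demand point is Z1 at detour distance 11 (to A); all others are ≤ 11.
With {E} the worst case is 13.
With {D} the worst case is 16.
No size-1 selection achieves below 11.

11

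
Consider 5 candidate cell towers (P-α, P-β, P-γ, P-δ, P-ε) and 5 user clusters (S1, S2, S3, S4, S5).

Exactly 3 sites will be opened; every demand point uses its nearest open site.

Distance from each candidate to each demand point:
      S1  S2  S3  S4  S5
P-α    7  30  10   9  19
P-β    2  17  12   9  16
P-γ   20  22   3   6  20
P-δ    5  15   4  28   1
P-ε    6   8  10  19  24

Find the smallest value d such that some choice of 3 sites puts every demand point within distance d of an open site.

Open {P-γ, P-δ, P-ε}.
  Farthest demand point is S2 at distance 8 (to P-ε); all others are ≤ 8.
With {P-α, P-δ, P-ε} the worst case is 9.
With {P-β, P-δ, P-ε} the worst case is 9.
No size-3 selection achieves below 8.

8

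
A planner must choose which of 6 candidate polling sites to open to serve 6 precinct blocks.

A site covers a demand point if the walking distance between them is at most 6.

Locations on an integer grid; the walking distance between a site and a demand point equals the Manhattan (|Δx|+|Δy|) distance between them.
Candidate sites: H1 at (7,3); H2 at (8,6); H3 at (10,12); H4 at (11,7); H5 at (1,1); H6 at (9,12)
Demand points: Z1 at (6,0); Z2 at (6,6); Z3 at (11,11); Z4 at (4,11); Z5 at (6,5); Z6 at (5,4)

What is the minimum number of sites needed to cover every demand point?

2

Coverage sets (demand points within 6 of each site):
  H1: {Z1, Z2, Z5, Z6}
  H2: {Z2, Z5, Z6}
  H3: {Z3}
  H4: {Z2, Z3}
  H5: {Z1}
  H6: {Z3, Z4}
No single site covers all 6 demand points.
But {H1, H6} covers everything, so the minimum is 2.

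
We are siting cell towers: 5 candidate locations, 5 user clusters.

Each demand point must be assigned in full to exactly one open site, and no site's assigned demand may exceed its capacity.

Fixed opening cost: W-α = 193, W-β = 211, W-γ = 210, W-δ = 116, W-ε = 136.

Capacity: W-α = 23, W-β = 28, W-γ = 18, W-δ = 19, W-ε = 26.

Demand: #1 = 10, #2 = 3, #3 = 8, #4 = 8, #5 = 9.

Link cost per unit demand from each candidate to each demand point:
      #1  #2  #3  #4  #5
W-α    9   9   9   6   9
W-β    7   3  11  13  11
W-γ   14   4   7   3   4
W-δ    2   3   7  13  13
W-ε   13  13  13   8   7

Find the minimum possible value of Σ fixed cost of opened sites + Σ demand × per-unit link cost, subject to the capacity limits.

494

Open {W-δ, W-ε}; cheapest assignment that respects the capacities:
  W-δ (cap 19, load 18): #1, #3 — cost 10×2 + 8×7 = 76
  W-ε (cap 26, load 20): #2, #4, #5 — cost 3×13 + 8×8 + 9×7 = 166
  Shipping 242, fixed 252 → total 494.
  Any other capacity-feasible assignment to {W-δ, W-ε} ships for at least 242.
Compare {W-α, W-δ}: its best feasible assignment gives total 541.
Compare {W-β, W-δ}: its best feasible assignment gives total 615.
Every other set of open sites that can feasibly serve all demand totals ≥ 541 even under its best assignment. Minimum: 494.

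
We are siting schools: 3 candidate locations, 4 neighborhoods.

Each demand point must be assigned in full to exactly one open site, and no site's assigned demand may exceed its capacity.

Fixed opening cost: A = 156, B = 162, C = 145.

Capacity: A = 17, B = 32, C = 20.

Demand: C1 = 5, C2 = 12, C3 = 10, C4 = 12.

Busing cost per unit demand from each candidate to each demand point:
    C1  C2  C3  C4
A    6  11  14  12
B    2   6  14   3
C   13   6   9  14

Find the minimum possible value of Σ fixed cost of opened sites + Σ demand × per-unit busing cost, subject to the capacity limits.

Open {B, C}; cheapest assignment that respects the capacities:
  B (cap 32, load 29): C1, C2, C4 — cost 5×2 + 12×6 + 12×3 = 118
  C (cap 20, load 10): C3 — cost 10×9 = 90
  Shipping 208, fixed 307 → total 515.
  Any other capacity-feasible assignment to {B, C} ships for at least 208.
Compare {A, B}: its best feasible assignment gives total 576.
Compare {A, B, C}: its best feasible assignment gives total 671.
Every other set of open sites that can feasibly serve all demand totals ≥ 576 even under its best assignment. Minimum: 515.

515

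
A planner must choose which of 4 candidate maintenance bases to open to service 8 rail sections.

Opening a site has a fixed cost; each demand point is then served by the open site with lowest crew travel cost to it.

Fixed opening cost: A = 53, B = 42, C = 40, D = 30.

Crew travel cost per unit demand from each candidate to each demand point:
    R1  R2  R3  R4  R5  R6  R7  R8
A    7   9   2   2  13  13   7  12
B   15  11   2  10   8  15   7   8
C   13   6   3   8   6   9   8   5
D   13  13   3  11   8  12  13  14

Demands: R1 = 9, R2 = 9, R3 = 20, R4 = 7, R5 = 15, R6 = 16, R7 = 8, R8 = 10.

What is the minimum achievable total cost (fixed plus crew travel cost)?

604

Open {A, C}: assign each demand point to its cheapest open site.
  R1→A 9×7=63, R2→C 9×6=54, R3→A 20×2=40, R4→A 7×2=14, R5→C 15×6=90, R6→C 16×9=144, R7→A 8×7=56, R8→C 10×5=50
  crew travel cost 511, fixed 93 → total 604.
Compare {A, C, D}: crew travel cost 511 + fixed 123 = 634.
Compare {A, B, C}: crew travel cost 511 + fixed 135 = 646.
Compare {C}: crew travel cost 635 + fixed 40 = 675.
All other subsets cost ≥ 634. Minimum total cost: 604.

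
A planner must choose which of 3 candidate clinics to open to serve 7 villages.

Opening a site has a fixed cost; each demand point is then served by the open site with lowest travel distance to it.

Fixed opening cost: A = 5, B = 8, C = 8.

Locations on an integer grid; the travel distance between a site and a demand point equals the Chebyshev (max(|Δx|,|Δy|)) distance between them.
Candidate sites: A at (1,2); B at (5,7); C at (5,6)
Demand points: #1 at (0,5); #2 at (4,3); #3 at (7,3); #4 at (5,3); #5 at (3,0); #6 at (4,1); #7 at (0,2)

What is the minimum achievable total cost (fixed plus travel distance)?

27

Open {A}: assign each demand point to its cheapest open site.
  #1→A 3, #2→A 3, #3→A 6, #4→A 4, #5→A 2, #6→A 3, #7→A 1
  travel distance 22, fixed 5 → total 27.
Compare {A, C}: travel distance 18 + fixed 13 = 31.
Compare {A, B}: travel distance 20 + fixed 13 = 33.
Compare {C}: travel distance 30 + fixed 8 = 38.
All other subsets cost ≥ 31. Minimum total cost: 27.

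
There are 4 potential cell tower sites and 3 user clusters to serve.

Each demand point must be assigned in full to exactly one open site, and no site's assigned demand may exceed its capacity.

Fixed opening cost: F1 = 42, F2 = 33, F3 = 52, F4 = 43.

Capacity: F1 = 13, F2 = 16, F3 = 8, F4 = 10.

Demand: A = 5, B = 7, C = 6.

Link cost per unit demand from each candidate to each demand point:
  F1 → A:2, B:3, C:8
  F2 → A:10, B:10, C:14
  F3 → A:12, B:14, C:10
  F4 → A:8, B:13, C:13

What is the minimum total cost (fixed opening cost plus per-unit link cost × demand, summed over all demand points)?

185

Open {F1, F3}; cheapest assignment that respects the capacities:
  F1 (cap 13, load 12): A, B — cost 5×2 + 7×3 = 31
  F3 (cap 8, load 6): C — cost 6×10 = 60
  Shipping 91, fixed 94 → total 185.
  Any other capacity-feasible assignment to {F1, F3} ships for at least 91.
Compare {F1, F2}: its best feasible assignment gives total 190.
Compare {F1, F4}: its best feasible assignment gives total 194.
Every other set of open sites that can feasibly serve all demand totals ≥ 190 even under its best assignment. Minimum: 185.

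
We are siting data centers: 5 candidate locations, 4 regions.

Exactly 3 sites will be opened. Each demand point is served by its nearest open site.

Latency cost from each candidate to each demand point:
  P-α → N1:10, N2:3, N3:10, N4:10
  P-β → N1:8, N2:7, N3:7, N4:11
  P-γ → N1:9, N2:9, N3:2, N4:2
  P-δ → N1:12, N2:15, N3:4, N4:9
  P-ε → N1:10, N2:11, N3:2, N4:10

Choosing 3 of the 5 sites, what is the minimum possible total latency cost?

Open {P-α, P-β, P-γ}.
  N1→P-β 8, N2→P-α 3, N3→P-γ 2, N4→P-γ 2  ⇒ total 15.
Compare {P-α, P-γ, P-δ}: total 16.
Compare {P-α, P-γ, P-ε}: total 16.
No size-3 selection does better; minimum is 15.

15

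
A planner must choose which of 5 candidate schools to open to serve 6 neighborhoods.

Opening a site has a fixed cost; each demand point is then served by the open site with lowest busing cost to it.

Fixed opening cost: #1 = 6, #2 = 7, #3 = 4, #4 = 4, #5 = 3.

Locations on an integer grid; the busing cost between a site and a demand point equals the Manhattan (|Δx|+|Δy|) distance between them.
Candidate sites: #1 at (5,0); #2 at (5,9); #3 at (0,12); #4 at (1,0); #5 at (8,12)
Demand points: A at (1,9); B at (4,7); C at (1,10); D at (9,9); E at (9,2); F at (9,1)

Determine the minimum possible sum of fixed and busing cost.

40

Open {#1, #2}: assign each demand point to its cheapest open site.
  A→#2 4, B→#2 3, C→#2 5, D→#2 4, E→#1 6, F→#1 5
  busing cost 27, fixed 13 → total 40.
Compare {#1, #2, #3}: busing cost 25 + fixed 17 = 42.
Compare {#1, #2, #5}: busing cost 27 + fixed 16 = 43.
Compare {#1, #3, #5}: busing cost 30 + fixed 13 = 43.
All other subsets cost ≥ 42. Minimum total cost: 40.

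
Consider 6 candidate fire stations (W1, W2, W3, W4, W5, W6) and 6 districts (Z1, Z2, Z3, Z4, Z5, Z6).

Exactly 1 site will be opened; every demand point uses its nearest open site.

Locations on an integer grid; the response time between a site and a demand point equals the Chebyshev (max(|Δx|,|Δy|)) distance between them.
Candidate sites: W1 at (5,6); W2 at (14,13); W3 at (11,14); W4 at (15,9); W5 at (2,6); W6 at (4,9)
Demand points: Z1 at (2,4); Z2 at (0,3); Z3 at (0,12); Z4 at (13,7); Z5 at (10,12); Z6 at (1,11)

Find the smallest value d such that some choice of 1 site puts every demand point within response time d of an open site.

8

Open {W1}.
  Farthest demand point is Z4 at response time 8 (to W1); all others are ≤ 8.
With {W6} the worst case is 9.
With {W3} the worst case is 11.
No size-1 selection achieves below 8.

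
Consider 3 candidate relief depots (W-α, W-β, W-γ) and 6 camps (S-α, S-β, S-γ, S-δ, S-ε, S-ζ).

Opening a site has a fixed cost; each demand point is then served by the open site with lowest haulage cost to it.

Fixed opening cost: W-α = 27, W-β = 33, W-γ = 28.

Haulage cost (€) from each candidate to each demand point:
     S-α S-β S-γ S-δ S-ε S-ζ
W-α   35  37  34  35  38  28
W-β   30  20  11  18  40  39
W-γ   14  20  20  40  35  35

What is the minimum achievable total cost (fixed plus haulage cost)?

191

Open {W-β}: assign each demand point to its cheapest open site.
  S-α→W-β 30, S-β→W-β 20, S-γ→W-β 11, S-δ→W-β 18, S-ε→W-β 40, S-ζ→W-β 39
  haulage cost 158, fixed 33 → total 191.
Compare {W-γ}: haulage cost 164 + fixed 28 = 192.
Compare {W-β, W-γ}: haulage cost 133 + fixed 61 = 194.
Compare {W-α, W-β}: haulage cost 145 + fixed 60 = 205.
All other subsets cost ≥ 192. Minimum total cost: 191.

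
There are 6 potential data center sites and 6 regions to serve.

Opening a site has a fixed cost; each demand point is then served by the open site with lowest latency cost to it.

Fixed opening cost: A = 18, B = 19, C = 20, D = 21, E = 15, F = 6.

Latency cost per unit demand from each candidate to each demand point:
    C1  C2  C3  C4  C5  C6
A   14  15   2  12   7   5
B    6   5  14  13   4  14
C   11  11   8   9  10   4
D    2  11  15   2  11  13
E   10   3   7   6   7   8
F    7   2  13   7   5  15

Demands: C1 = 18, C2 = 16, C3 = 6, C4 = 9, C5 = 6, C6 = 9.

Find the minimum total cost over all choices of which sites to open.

218

Open {A, D, F}: assign each demand point to its cheapest open site.
  C1→D 18×2=36, C2→F 16×2=32, C3→A 6×2=12, C4→D 9×2=18, C5→F 6×5=30, C6→A 9×5=45
  latency cost 173, fixed 45 → total 218.
Compare {A, C, D, F}: latency cost 164 + fixed 65 = 229.
Compare {A, B, D, F}: latency cost 167 + fixed 64 = 231.
Compare {A, D, E, F}: latency cost 173 + fixed 60 = 233.
All other subsets cost ≥ 229. Minimum total cost: 218.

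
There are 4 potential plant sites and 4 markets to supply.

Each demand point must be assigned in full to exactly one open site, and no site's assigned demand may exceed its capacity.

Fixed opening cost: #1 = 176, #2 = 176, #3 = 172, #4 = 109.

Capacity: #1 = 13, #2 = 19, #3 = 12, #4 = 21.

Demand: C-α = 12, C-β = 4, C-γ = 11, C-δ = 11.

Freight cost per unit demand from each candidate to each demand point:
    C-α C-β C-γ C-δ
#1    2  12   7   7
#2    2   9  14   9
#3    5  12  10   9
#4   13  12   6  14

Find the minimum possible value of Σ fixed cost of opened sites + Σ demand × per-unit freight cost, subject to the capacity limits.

Open {#1, #2, #4}; cheapest assignment that respects the capacities:
  #1 (cap 13, load 11): C-δ — cost 11×7 = 77
  #2 (cap 19, load 16): C-α, C-β — cost 12×2 + 4×9 = 60
  #4 (cap 21, load 11): C-γ — cost 11×6 = 66
  Shipping 203, fixed 461 → total 664.
  Any other capacity-feasible assignment to {#1, #2, #4} ships for at least 203.
Compare {#2, #3, #4}: its best feasible assignment gives total 682.
Compare {#1, #3, #4}: its best feasible assignment gives total 694.
Every other set of open sites that can feasibly serve all demand totals ≥ 682 even under its best assignment. Minimum: 664.

664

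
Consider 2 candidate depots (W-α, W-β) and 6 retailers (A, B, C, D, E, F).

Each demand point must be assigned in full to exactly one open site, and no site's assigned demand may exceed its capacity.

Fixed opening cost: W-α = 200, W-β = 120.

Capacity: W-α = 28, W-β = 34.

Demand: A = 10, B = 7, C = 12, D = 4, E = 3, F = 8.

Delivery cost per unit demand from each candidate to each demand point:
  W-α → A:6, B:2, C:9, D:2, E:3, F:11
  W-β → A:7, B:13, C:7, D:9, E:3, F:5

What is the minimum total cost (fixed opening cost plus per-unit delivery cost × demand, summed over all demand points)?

535

Open {W-α, W-β}; cheapest assignment that respects the capacities:
  W-α (cap 28, load 24): A, B, D, E — cost 10×6 + 7×2 + 4×2 + 3×3 = 91
  W-β (cap 34, load 20): C, F — cost 12×7 + 8×5 = 124
  Shipping 215, fixed 320 → total 535.
  Any other capacity-feasible assignment to {W-α, W-β} ships for at least 215.
Total demand is 44 and no other set of sites has combined capacity ≥ 44, so {W-α, W-β} is the only feasible choice of open sites. Minimum: 535.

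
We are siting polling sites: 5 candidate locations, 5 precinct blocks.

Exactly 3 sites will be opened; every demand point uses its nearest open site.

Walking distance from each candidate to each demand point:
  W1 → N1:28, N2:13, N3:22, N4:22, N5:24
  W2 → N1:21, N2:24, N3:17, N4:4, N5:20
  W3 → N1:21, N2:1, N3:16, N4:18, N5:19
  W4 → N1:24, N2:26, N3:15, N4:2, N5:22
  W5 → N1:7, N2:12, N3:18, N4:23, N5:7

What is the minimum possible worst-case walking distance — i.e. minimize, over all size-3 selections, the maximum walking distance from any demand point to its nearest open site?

Open {W1, W4, W5}.
  Farthest demand point is N3 at walking distance 15 (to W4); all others are ≤ 15.
With {W2, W4, W5} the worst case is 15.
With {W3, W4, W5} the worst case is 15.
No size-3 selection achieves below 15.

15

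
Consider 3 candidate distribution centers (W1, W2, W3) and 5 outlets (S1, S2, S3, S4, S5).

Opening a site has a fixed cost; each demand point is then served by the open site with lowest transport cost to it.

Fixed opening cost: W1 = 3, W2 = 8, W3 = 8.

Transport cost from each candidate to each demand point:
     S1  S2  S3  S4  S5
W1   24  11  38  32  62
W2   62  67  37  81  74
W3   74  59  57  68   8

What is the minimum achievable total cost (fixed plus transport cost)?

124

Open {W1, W3}: assign each demand point to its cheapest open site.
  S1→W1 24, S2→W1 11, S3→W1 38, S4→W1 32, S5→W3 8
  transport cost 113, fixed 11 → total 124.
Compare {W1, W2, W3}: transport cost 112 + fixed 19 = 131.
Compare {W1}: transport cost 167 + fixed 3 = 170.
Compare {W1, W2}: transport cost 166 + fixed 11 = 177.
All other subsets cost ≥ 131. Minimum total cost: 124.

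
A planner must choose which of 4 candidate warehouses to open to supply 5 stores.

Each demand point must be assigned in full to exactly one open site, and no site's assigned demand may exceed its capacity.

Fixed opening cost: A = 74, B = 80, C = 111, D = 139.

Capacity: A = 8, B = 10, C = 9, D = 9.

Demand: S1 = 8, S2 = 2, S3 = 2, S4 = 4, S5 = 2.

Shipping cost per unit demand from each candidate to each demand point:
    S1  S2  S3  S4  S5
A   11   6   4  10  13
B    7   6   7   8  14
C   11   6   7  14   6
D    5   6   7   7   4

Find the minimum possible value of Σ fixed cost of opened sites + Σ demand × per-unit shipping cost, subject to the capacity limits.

Open {A, B}; cheapest assignment that respects the capacities:
  A (cap 8, load 8): S3, S4, S5 — cost 2×4 + 4×10 + 2×13 = 74
  B (cap 10, load 10): S1, S2 — cost 8×7 + 2×6 = 68
  Shipping 142, fixed 154 → total 296.
  Any other capacity-feasible assignment to {A, B} ships for at least 142.
Compare {B, D}: its best feasible assignment gives total 337.
Compare {B, C}: its best feasible assignment gives total 341.
Every other set of open sites that can feasibly serve all demand totals ≥ 337 even under its best assignment. Minimum: 296.

296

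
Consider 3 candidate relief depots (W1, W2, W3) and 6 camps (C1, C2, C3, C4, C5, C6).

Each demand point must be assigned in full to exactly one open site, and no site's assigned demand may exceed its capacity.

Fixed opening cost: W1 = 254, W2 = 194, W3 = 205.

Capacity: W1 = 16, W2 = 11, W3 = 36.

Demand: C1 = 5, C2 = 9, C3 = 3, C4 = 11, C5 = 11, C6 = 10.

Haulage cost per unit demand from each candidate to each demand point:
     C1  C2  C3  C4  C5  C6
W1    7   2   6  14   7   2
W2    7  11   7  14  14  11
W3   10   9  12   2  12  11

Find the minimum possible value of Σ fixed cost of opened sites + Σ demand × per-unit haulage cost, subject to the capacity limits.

782

Open {W1, W3}; cheapest assignment that respects the capacities:
  W1 (cap 16, load 13): C3, C6 — cost 3×6 + 10×2 = 38
  W3 (cap 36, load 36): C1, C2, C4, C5 — cost 5×10 + 9×9 + 11×2 + 11×12 = 285
  Shipping 323, fixed 459 → total 782.
  Any other capacity-feasible assignment to {W1, W3} ships for at least 323.
Compare {W1, W2, W3}: its best feasible assignment gives total 961.
Every other set of open sites that can feasibly serve all demand totals ≥ 961 even under its best assignment. Minimum: 782.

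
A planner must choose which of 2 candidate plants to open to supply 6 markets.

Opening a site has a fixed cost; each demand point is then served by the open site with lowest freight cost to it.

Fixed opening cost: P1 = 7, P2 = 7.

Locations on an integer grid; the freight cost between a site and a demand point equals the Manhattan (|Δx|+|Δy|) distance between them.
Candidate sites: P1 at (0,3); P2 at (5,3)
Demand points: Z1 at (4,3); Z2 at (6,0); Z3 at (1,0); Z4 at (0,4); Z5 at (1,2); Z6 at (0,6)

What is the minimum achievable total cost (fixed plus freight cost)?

29

Open {P1, P2}: assign each demand point to its cheapest open site.
  Z1→P2 1, Z2→P2 4, Z3→P1 4, Z4→P1 1, Z5→P1 2, Z6→P1 3
  freight cost 15, fixed 14 → total 29.
Compare {P1}: freight cost 23 + fixed 7 = 30.
Compare {P2}: freight cost 31 + fixed 7 = 38.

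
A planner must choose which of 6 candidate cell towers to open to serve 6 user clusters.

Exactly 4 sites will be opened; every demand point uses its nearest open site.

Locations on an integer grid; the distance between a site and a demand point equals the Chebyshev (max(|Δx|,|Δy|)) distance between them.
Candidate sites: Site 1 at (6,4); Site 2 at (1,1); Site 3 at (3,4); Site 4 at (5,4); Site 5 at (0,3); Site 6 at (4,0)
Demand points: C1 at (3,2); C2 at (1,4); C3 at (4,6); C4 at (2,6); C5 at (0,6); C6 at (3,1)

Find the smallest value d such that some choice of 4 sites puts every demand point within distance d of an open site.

Open {Site 1, Site 2, Site 3, Site 4}.
  Farthest demand point is C5 at distance 3 (to Site 3); all others are ≤ 3.
With {Site 1, Site 2, Site 3, Site 5} the worst case is 3.
With {Site 1, Site 2, Site 3, Site 6} the worst case is 3.
No size-4 selection achieves below 3.

3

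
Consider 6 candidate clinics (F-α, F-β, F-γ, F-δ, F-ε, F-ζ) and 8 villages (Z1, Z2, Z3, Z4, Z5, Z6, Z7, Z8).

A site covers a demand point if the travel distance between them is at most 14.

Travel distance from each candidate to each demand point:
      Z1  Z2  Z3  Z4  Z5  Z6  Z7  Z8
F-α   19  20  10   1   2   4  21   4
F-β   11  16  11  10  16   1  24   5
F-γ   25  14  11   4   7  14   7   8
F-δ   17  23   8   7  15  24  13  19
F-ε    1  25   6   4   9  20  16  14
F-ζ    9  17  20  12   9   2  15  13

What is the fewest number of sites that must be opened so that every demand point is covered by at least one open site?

Coverage sets (demand points within 14 of each site):
  F-α: {Z3, Z4, Z5, Z6, Z8}
  F-β: {Z1, Z3, Z4, Z6, Z8}
  F-γ: {Z2, Z3, Z4, Z5, Z6, Z7, Z8}
  F-δ: {Z3, Z4, Z7}
  F-ε: {Z1, Z3, Z4, Z5, Z8}
  F-ζ: {Z1, Z4, Z5, Z6, Z8}
No single site covers all 8 demand points.
But {F-β, F-γ} covers everything, so the minimum is 2.

2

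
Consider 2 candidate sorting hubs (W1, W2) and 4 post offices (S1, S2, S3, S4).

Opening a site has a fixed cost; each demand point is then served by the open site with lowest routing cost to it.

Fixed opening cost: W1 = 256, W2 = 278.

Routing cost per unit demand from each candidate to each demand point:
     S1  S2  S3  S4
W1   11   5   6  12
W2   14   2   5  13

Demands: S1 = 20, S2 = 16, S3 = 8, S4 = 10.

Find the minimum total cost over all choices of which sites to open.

Open {W1}: assign each demand point to its cheapest open site.
  S1→W1 20×11=220, S2→W1 16×5=80, S3→W1 8×6=48, S4→W1 10×12=120
  routing cost 468, fixed 256 → total 724.
Compare {W2}: routing cost 482 + fixed 278 = 760.
Compare {W1, W2}: routing cost 412 + fixed 534 = 946.

724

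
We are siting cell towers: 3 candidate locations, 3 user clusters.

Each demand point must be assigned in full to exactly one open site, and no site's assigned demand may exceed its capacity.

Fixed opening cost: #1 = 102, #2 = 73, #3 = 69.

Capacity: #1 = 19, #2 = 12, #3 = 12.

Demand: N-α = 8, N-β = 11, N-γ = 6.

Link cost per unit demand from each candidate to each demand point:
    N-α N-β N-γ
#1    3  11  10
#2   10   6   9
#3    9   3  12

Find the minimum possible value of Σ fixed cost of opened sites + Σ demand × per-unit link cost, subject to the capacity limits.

288

Open {#1, #3}; cheapest assignment that respects the capacities:
  #1 (cap 19, load 14): N-α, N-γ — cost 8×3 + 6×10 = 84
  #3 (cap 12, load 11): N-β — cost 11×3 = 33
  Shipping 117, fixed 171 → total 288.
  Any other capacity-feasible assignment to {#1, #3} ships for at least 117.
Compare {#1, #2}: its best feasible assignment gives total 325.
Compare {#1, #2, #3}: its best feasible assignment gives total 355.
Every other set of open sites that can feasibly serve all demand totals ≥ 325 even under its best assignment. Minimum: 288.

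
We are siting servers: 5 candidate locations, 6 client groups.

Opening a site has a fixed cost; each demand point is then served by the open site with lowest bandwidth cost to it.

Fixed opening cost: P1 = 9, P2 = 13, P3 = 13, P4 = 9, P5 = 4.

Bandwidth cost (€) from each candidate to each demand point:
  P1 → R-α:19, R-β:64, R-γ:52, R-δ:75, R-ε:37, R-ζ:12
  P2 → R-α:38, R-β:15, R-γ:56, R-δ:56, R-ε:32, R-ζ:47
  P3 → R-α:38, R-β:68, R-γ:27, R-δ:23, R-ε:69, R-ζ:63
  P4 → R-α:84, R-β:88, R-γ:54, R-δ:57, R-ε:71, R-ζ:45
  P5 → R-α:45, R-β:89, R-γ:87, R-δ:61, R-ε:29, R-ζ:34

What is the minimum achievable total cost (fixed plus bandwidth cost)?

Open {P1, P2, P3}: assign each demand point to its cheapest open site.
  R-α→P1 19, R-β→P2 15, R-γ→P3 27, R-δ→P3 23, R-ε→P2 32, R-ζ→P1 12
  bandwidth cost 128, fixed 35 → total 163.
Compare {P1, P2, P3, P5}: bandwidth cost 125 + fixed 39 = 164.
Compare {P1, P2, P3, P4}: bandwidth cost 128 + fixed 44 = 172.
Compare {P1, P2, P3, P4, P5}: bandwidth cost 125 + fixed 48 = 173.
All other subsets cost ≥ 164. Minimum total cost: 163.

163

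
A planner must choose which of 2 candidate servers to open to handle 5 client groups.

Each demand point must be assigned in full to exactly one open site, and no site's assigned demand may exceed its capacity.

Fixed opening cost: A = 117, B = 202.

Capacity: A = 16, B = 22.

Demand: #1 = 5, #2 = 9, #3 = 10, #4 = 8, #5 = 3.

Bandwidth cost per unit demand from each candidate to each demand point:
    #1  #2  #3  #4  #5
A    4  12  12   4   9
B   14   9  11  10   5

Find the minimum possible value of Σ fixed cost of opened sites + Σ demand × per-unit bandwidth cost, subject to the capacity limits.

577

Open {A, B}; cheapest assignment that respects the capacities:
  A (cap 16, load 13): #1, #4 — cost 5×4 + 8×4 = 52
  B (cap 22, load 22): #2, #3, #5 — cost 9×9 + 10×11 + 3×5 = 206
  Shipping 258, fixed 319 → total 577.
  Any other capacity-feasible assignment to {A, B} ships for at least 258.
Total demand is 35 and no other set of sites has combined capacity ≥ 35, so {A, B} is the only feasible choice of open sites. Minimum: 577.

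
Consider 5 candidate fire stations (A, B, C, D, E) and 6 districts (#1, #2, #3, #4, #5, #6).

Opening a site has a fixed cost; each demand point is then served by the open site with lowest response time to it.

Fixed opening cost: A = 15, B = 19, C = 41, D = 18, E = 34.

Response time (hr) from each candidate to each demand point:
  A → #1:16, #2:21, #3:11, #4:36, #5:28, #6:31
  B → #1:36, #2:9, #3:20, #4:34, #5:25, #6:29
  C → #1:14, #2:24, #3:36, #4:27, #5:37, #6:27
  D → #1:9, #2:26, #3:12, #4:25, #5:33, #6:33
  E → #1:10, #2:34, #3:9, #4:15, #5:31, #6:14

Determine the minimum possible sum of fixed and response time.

135

Open {B, E}: assign each demand point to its cheapest open site.
  #1→E 10, #2→B 9, #3→E 9, #4→E 15, #5→B 25, #6→E 14
  response time 82, fixed 53 → total 135.
Compare {A, E}: response time 97 + fixed 49 = 146.
Compare {B, D}: response time 109 + fixed 37 = 146.
Compare {E}: response time 113 + fixed 34 = 147.
All other subsets cost ≥ 146. Minimum total cost: 135.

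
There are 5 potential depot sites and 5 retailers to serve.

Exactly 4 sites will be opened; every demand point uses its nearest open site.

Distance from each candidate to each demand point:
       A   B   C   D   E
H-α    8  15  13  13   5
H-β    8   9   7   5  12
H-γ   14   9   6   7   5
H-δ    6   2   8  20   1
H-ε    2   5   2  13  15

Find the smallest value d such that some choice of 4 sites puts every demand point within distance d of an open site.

Open {H-α, H-β, H-γ, H-ε}.
  Farthest demand point is B at distance 5 (to H-ε); all others are ≤ 5.
With {H-α, H-β, H-δ, H-ε} the worst case is 5.
With {H-β, H-γ, H-δ, H-ε} the worst case is 5.
No size-4 selection achieves below 5.

5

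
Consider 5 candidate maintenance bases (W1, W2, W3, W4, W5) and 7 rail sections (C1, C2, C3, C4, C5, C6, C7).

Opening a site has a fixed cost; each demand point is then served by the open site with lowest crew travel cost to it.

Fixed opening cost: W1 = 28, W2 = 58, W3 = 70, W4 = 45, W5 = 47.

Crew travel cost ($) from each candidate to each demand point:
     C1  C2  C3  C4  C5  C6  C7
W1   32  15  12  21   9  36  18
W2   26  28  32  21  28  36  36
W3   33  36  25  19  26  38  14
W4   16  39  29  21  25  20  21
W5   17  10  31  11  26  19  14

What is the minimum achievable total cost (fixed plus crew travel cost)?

Open {W1, W5}: assign each demand point to its cheapest open site.
  C1→W5 17, C2→W5 10, C3→W1 12, C4→W5 11, C5→W1 9, C6→W5 19, C7→W5 14
  crew travel cost 92, fixed 75 → total 167.
Compare {W1}: crew travel cost 143 + fixed 28 = 171.
Compare {W5}: crew travel cost 128 + fixed 47 = 175.
Compare {W1, W4}: crew travel cost 111 + fixed 73 = 184.
All other subsets cost ≥ 171. Minimum total cost: 167.

167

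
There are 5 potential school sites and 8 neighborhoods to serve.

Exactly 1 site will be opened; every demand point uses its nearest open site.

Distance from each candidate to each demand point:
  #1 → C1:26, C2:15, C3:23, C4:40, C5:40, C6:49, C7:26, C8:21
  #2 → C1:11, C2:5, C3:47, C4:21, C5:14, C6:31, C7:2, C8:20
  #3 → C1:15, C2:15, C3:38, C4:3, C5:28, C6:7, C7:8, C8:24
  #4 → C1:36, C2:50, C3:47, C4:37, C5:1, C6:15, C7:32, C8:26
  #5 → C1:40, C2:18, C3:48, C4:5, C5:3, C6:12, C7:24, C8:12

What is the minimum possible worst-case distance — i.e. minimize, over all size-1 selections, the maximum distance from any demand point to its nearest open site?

Open {#3}.
  Farthest demand point is C3 at distance 38 (to #3); all others are ≤ 38.
With {#2} the worst case is 47.
With {#5} the worst case is 48.
No size-1 selection achieves below 38.

38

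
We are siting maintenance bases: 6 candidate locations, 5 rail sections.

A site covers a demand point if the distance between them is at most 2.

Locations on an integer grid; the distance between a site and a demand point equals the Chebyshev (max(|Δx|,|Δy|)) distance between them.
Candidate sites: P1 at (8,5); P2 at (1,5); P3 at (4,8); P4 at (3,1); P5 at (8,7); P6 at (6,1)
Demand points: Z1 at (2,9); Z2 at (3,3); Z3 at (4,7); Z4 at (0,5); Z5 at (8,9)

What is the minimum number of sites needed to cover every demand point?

3

Coverage sets (demand points within 2 of each site):
  P1: {}
  P2: {Z2, Z4}
  P3: {Z1, Z3}
  P4: {Z2}
  P5: {Z5}
  P6: {}
No 2 sites suffice: every size-2 union leaves at least one demand point uncovered.
But {P2, P3, P5} covers everything, so the minimum is 3.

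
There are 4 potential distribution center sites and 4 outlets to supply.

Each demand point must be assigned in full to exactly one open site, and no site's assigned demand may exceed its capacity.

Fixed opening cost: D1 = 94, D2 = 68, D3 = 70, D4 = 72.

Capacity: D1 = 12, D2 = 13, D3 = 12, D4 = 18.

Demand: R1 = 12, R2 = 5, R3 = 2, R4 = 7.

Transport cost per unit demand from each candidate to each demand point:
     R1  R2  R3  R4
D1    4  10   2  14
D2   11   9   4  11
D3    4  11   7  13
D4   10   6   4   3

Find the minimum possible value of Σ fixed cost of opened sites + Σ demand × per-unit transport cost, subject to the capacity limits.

249

Open {D3, D4}; cheapest assignment that respects the capacities:
  D3 (cap 12, load 12): R1 — cost 12×4 = 48
  D4 (cap 18, load 14): R2, R3, R4 — cost 5×6 + 2×4 + 7×3 = 59
  Shipping 107, fixed 142 → total 249.
  Any other capacity-feasible assignment to {D3, D4} ships for at least 107.
Compare {D1, D4}: its best feasible assignment gives total 273.
Compare {D2, D3, D4}: its best feasible assignment gives total 317.
Every other set of open sites that can feasibly serve all demand totals ≥ 273 even under its best assignment. Minimum: 249.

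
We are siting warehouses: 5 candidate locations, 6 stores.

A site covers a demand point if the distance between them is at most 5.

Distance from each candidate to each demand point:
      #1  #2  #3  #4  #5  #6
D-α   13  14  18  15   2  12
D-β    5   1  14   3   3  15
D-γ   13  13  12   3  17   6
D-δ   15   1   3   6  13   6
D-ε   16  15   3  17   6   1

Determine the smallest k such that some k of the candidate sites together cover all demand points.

2

Coverage sets (demand points within 5 of each site):
  D-α: {#5}
  D-β: {#1, #2, #4, #5}
  D-γ: {#4}
  D-δ: {#2, #3}
  D-ε: {#3, #6}
No single site covers all 6 demand points.
But {D-β, D-ε} covers everything, so the minimum is 2.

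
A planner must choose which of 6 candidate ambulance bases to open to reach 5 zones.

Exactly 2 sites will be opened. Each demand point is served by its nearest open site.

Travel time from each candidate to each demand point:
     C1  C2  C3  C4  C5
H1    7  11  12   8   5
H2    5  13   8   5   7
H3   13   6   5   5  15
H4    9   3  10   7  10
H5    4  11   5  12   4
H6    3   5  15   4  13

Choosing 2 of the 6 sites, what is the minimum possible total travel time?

21

Open {H5, H6}.
  C1→H6 3, C2→H6 5, C3→H5 5, C4→H6 4, C5→H5 4  ⇒ total 21.
Compare {H4, H5}: total 23.
Compare {H3, H5}: total 24.
No size-2 selection does better; minimum is 21.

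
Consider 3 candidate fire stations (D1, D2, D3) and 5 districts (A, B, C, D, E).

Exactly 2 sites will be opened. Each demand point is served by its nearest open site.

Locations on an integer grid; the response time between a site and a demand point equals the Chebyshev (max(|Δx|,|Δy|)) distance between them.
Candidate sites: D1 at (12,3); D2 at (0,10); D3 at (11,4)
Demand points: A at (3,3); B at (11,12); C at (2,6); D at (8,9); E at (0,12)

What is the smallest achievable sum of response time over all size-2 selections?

Open {D2, D3}.
  A→D2 7, B→D3 8, C→D2 4, D→D3 5, E→D2 2  ⇒ total 26.
Compare {D1, D2}: total 28.
Compare {D1, D3}: total 41.

26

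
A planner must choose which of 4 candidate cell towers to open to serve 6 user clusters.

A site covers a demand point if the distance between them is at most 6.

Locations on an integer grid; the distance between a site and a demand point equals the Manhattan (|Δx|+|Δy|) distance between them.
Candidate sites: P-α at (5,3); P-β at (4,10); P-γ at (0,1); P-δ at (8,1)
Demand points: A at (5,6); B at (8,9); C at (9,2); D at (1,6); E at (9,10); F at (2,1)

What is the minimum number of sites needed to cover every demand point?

Coverage sets (demand points within 6 of each site):
  P-α: {A, C, F}
  P-β: {A, B, E}
  P-γ: {D, F}
  P-δ: {C, F}
No 2 sites suffice: every size-2 union leaves at least one demand point uncovered.
But {P-α, P-β, P-γ} covers everything, so the minimum is 3.

3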